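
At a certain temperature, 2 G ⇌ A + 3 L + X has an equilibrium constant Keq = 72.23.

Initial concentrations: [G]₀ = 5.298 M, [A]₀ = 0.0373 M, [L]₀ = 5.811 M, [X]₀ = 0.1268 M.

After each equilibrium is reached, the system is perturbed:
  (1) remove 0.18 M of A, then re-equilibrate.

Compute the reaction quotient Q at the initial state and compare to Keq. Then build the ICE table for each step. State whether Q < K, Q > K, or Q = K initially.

Q₀ = 0.03306 vs Keq = 72.23 ⇒ Q<K, forward
Step 1:
                   G          A          L          X
  Initial      5.298     0.0373      5.811     0.1268
  Change      -1.991     0.9957      2.987     0.9957
  Equil        3.307      1.033      8.798      1.123
  solve Keq expr → x = 0.9957; check Q = 72.23
Then remove 0.18 M of A.
Step 2:
                   G          A          L          X
  Initial      3.307      0.853      8.798      1.123
  Change    -0.08994    0.04497     0.1349    0.04497
  Equil        3.217      0.898      8.933      1.167
  solve Keq expr → x = 0.04497; check Q = 72.23

Q₀ = 0.03306; Q < K (proceeds forward)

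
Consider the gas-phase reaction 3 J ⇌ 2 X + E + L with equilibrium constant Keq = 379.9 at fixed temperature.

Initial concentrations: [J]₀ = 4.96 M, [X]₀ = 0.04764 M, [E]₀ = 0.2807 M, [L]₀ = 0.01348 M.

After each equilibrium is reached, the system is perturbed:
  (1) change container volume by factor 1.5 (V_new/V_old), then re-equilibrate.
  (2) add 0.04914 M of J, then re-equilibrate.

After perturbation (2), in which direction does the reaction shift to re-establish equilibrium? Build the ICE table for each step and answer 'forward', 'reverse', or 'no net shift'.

Direction: forward

Q₀ = 7.0377e-08 vs Keq = 379.9 ⇒ Q<K, forward
Step 1:
                  J         X         E         L
  init         4.96   0.04764    0.2807   0.01348
  Δ           -4.55     3.034     1.517     1.517
  eq         0.4096     3.081     1.797      1.53
  solve Keq expr → x = 1.517; check Q = 379.9
Then change container volume by factor 1.5 (V_new/V_old).
Step 2:
                  J         X         E         L
  init       0.2731     2.054     1.198      1.02
  Δ        -0.03139   0.02093   0.01046   0.01046
  eq         0.2417     2.075     1.209     1.031
  solve Keq expr → x = 0.01046; check Q = 379.9
Then add 0.04914 M of J.
Step 3:
                  J         X         E         L
  init       0.2908     2.075     1.209     1.031
  Δ        -0.04466   0.02977   0.01489   0.01489
  eq         0.2462     2.105     1.224     1.046
  solve Keq expr → x = 0.01489; check Q = 379.9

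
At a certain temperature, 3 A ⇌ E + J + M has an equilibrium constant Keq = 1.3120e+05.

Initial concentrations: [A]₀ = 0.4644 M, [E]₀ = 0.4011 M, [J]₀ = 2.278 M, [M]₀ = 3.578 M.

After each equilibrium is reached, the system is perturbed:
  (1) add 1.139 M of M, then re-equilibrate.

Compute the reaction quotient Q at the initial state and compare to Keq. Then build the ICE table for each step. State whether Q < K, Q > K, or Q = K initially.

Q₀ = 32.64 vs Keq = 1.3120e+05 ⇒ Q<K, forward
Step 1:
                   A          E          J          M
  Initial     0.4644     0.4011      2.278      3.578
  Change      -0.431     0.1437     0.1437     0.1437
  Equil      0.03345     0.5448      2.422      3.722
  solve Keq expr → x = 0.1437; check Q = 1.3120e+05
Then add 1.139 M of M.
Step 2:
                   A          E          J          M
  Initial    0.03345     0.5448      2.422      4.861
  Change    0.003083  -0.001028  -0.001028  -0.001028
  Equil      0.03653     0.5437      2.421       4.86
  solve Keq expr → x = -0.001028; check Q = 1.3120e+05

Q₀ = 32.64; Q < K (proceeds forward)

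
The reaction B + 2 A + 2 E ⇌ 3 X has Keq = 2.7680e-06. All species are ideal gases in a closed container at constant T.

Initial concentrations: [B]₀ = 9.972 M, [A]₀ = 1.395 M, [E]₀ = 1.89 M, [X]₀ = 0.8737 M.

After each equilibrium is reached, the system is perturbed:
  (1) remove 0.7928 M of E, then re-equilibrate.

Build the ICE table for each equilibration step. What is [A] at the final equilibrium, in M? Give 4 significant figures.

Q₀ = 0.009621 vs Keq = 2.7680e-06 ⇒ Q>K, reverse
Step 1:
                  B         A         E         X
  I           9.972     1.395      1.89    0.8737
  C           0.263    0.5259    0.5259   -0.7889
  E           10.23     1.921     2.416   0.08482
  solve Keq expr → x = -0.263; check Q = 2.7680e-06
Then remove 0.7928 M of E.
Step 2:
                  B         A         E         X
  I           10.23     1.921     1.623   0.08482
  C        0.006371   0.01274   0.01274  -0.01911
  E           10.24     1.934     1.636    0.0657
  solve Keq expr → x = -0.006371; check Q = 2.7680e-06

[A]_eq = 1.934 M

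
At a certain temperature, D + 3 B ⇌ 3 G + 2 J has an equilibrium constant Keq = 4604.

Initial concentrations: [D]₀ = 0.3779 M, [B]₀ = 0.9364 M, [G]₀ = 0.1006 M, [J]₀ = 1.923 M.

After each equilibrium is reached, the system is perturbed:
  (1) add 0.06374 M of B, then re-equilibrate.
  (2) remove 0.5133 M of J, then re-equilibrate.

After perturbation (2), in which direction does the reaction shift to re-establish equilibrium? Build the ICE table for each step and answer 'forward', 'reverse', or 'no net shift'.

Q₀ = 0.01213 vs Keq = 4604 ⇒ Q<K, forward
Step 1:
                   D          B          G          J
  I           0.3779     0.9364     0.1006      1.923
  C          -0.2508    -0.7524     0.7524     0.5016
  E           0.1271      0.184      0.853      2.425
  solve Keq expr → x = 0.2508; check Q = 4604
Then add 0.06374 M of B.
Step 2:
                   D          B          G          J
  I           0.1271     0.2478      0.853      2.425
  C         -0.01479   -0.04438    0.04438    0.02958
  E           0.1123     0.2034     0.8973      2.454
  solve Keq expr → x = 0.01479; check Q = 4604
Then remove 0.5133 M of J.
Step 3:
                   D          B          G          J
  I           0.1123     0.2034     0.8973      1.941
  C        -0.006919   -0.02076    0.02076    0.01384
  E           0.1054     0.1826     0.9181      1.955
  solve Keq expr → x = 0.006919; check Q = 4604

Direction: forward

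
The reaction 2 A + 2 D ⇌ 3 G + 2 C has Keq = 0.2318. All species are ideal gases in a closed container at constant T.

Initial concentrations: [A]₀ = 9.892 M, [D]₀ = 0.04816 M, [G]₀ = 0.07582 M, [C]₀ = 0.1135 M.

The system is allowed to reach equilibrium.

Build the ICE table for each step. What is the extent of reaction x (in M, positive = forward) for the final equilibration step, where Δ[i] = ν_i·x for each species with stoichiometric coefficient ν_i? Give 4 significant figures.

Q₀ = 2.4740e-05 vs Keq = 0.2318 ⇒ Q<K, forward
Step 1:
                   A          D          G          C
  init         9.892    0.04816    0.07582     0.1135
  Δ         -0.04629   -0.04629    0.06944    0.04629
  eq           9.846   0.001866     0.1453     0.1598
  solve Keq expr → x = 0.02315; check Q = 0.2318

x = 0.02315 M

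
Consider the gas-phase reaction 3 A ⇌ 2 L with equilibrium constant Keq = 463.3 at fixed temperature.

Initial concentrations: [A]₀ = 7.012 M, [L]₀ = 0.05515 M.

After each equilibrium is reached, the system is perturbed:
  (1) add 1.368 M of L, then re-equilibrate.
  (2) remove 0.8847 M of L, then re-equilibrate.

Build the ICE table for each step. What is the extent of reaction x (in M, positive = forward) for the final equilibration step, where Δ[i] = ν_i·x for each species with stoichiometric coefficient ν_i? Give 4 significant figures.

x = 0.01404 M

Q₀ = 8.8220e-06 vs Keq = 463.3 ⇒ Q<K, forward
Step 1:
                   A          L
  Initial      7.012    0.05515
  Change       -6.66       4.44
  Equil        0.352      4.495
  solve Keq expr → x = 2.22; check Q = 463.3
Then add 1.368 M of L.
Step 2:
                   A          L
  Initial      0.352      5.863
  Change      0.0661   -0.04407
  Equil       0.4181      5.819
  solve Keq expr → x = -0.02203; check Q = 463.3
Then remove 0.8847 M of L.
Step 3:
                   A          L
  Initial     0.4181      4.934
  Change    -0.04211    0.02807
  Equil        0.376      4.962
  solve Keq expr → x = 0.01404; check Q = 463.3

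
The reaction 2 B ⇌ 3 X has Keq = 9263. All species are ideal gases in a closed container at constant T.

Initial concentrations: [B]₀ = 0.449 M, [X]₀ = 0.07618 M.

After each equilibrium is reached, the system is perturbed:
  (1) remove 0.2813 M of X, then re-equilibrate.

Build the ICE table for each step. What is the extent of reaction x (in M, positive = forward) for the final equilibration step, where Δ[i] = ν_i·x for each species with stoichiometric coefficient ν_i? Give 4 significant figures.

x = 0.001666 M

Q₀ = 0.002193 vs Keq = 9263 ⇒ Q<K, forward
Step 1:
                  B         X
  init        0.449   0.07618
  Δ         -0.4424    0.6636
  eq       0.006611    0.7398
  solve Keq expr → x = 0.2212; check Q = 9263
Then remove 0.2813 M of X.
Step 2:
                  B         X
  init     0.006611    0.4585
  Δ       -0.003333  0.004999
  eq       0.003278    0.4635
  solve Keq expr → x = 0.001666; check Q = 9263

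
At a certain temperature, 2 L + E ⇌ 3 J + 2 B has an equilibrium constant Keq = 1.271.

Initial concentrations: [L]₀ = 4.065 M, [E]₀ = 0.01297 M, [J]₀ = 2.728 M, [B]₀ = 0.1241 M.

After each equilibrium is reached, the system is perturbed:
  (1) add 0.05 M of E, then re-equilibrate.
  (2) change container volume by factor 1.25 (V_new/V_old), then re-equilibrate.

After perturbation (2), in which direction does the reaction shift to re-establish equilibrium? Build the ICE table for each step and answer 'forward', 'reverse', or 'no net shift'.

Direction: forward

Q₀ = 1.459 vs Keq = 1.271 ⇒ Q>K, reverse
Step 1:
                    L           E           J           B
  Initial       4.065     0.01297       2.728      0.1241
  Change     0.002496    0.001248   -0.003744   -0.002496
  Equil         4.067     0.01422       2.724      0.1216
  solve Keq expr → x = -0.001248; check Q = 1.271
Then add 0.05 M of E.
Step 2:
                    L           E           J           B
  Initial       4.067     0.06422       2.724      0.1216
  Change     -0.05815    -0.02907     0.08722     0.05815
  Equil         4.009     0.03514       2.811      0.1798
  solve Keq expr → x = 0.02907; check Q = 1.271
Then change container volume by factor 1.25 (V_new/V_old).
Step 3:
                    L           E           J           B
  Initial       3.207     0.02812       2.249      0.1438
  Change     -0.01238   -0.006191     0.01857     0.01238
  Equil         3.195     0.02192       2.268      0.1562
  solve Keq expr → x = 0.006191; check Q = 1.271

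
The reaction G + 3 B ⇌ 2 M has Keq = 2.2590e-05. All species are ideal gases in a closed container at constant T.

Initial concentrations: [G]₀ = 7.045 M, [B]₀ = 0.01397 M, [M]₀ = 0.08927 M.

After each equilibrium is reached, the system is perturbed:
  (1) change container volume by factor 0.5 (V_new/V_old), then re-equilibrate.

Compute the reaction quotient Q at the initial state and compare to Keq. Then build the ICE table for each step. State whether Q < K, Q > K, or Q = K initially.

Q₀ = 414.9 vs Keq = 2.2590e-05 ⇒ Q>K, reverse
Step 1:
                   G          B          M
  I            7.045    0.01397    0.08927
  C          0.04428     0.1328   -0.08856
  E            7.089     0.1468 7.1184e-04
  solve Keq expr → x = -0.04428; check Q = 2.2590e-05
Then change container volume by factor 0.5 (V_new/V_old).
Step 2:
                   G          B          M
  I            14.18     0.2936   0.001424
  C       -6.9663e-04   -0.00209   0.001393
  E            14.18     0.2915   0.002817
  solve Keq expr → x = 6.9663e-04; check Q = 2.2590e-05

Q₀ = 414.9; Q > K (proceeds reverse)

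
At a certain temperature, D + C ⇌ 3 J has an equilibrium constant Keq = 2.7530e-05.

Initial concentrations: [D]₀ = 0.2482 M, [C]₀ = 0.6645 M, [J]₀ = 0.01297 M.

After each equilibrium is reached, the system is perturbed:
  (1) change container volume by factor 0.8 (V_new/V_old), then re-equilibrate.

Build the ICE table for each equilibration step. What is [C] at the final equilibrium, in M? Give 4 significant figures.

[C]_eq = 0.8296 M

Q₀ = 1.3229e-05 vs Keq = 2.7530e-05 ⇒ Q<K, forward
Step 1:
                  D         C         J
  init       0.2482    0.6645   0.01297
  Δ       -0.001184 -0.001184  0.003553
  eq          0.247    0.6633   0.01652
  solve Keq expr → x = 0.001184; check Q = 2.7530e-05
Then change container volume by factor 0.8 (V_new/V_old).
Step 2:
                  D         C         J
  init       0.3088    0.8291   0.02065
  Δ       4.8887e-04 4.8887e-04 -0.001467
  eq         0.3093    0.8296   0.01919
  solve Keq expr → x = -4.8887e-04; check Q = 2.7530e-05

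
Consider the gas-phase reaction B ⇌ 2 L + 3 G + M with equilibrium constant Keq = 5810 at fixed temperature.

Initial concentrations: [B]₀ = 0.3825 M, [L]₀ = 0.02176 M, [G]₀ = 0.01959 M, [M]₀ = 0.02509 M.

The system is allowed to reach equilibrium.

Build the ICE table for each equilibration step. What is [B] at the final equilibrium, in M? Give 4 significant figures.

[B]_eq = 6.8959e-05 M

Q₀ = 2.3350e-10 vs Keq = 5810 ⇒ Q<K, forward
Step 1:
                   B          L          G          M
  Initial     0.3825    0.02176    0.01959    0.02509
  Change     -0.3824     0.7649      1.147     0.3824
  Equil   6.8959e-05     0.7866      1.167     0.4075
  solve Keq expr → x = 0.3824; check Q = 5810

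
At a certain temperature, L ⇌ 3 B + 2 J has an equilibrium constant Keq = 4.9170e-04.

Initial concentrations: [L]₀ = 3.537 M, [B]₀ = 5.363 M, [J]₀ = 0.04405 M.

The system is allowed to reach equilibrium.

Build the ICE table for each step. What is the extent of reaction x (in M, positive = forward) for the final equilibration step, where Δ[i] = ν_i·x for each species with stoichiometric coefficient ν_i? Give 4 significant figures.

x = -0.02031 M

Q₀ = 0.08462 vs Keq = 4.9170e-04 ⇒ Q>K, reverse
Step 1:
                  L         B         J
  init        3.537     5.363   0.04405
  Δ         0.02031  -0.06094  -0.04062
  eq          3.557     5.302  0.003426
  solve Keq expr → x = -0.02031; check Q = 4.9170e-04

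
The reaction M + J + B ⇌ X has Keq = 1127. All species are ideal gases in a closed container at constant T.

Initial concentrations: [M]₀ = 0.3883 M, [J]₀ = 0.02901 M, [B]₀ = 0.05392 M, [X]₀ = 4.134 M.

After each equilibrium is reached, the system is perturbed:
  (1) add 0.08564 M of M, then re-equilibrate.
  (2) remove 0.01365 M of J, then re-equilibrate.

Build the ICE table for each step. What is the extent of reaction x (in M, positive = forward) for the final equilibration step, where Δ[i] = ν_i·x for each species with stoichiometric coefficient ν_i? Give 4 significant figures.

x = -0.00744 M

Q₀ = 6806 vs Keq = 1127 ⇒ Q>K, reverse
Step 1:
                   M          J          B          X
  init        0.3883    0.02901    0.05392      4.134
  Δ          0.05028    0.05028    0.05028   -0.05028
  eq          0.4386    0.07929     0.1042      4.084
  solve Keq expr → x = -0.05028; check Q = 1127
Then add 0.08564 M of M.
Step 2:
                   M          J          B          X
  init        0.5242    0.07929     0.1042      4.084
  Δ        -0.007047  -0.007047  -0.007047   0.007047
  eq          0.5172    0.07224    0.09715      4.091
  solve Keq expr → x = 0.007047; check Q = 1127
Then remove 0.01365 M of J.
Step 3:
                   M          J          B          X
  init        0.5172    0.05859    0.09715      4.091
  Δ          0.00744    0.00744    0.00744   -0.00744
  eq          0.5246    0.06603     0.1046      4.083
  solve Keq expr → x = -0.00744; check Q = 1127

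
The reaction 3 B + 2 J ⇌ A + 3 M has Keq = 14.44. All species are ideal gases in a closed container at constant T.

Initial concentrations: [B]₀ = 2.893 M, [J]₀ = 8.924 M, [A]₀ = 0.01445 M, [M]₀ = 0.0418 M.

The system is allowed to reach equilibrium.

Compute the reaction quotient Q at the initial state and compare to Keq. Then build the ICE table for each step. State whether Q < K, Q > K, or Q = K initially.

Q₀ = 5.4731e-10 vs Keq = 14.44 ⇒ Q<K, forward
Step 1:
                    B           J           A           M
  init          2.893       8.924     0.01445      0.0418
  Δ            -2.612      -1.741      0.8706       2.612
  eq           0.2811       7.183      0.8851       2.654
  solve Keq expr → x = 0.8706; check Q = 14.44

Q₀ = 5.4731e-10; Q < K (proceeds forward)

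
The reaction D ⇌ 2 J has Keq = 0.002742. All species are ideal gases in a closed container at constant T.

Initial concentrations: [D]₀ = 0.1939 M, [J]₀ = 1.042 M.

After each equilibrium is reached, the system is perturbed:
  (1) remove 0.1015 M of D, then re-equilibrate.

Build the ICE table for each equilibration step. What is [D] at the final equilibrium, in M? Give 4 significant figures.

Q₀ = 5.6 vs Keq = 0.002742 ⇒ Q>K, reverse
Step 1:
                    D           J
  I            0.1939       1.042
  C            0.4992     -0.9984
  E            0.6931     0.04359
  solve Keq expr → x = -0.4992; check Q = 0.002742
Then remove 0.1015 M of D.
Step 2:
                    D           J
  I            0.5916     0.04359
  C          0.001631   -0.003263
  E            0.5932     0.04033
  solve Keq expr → x = -0.001631; check Q = 0.002742

[D]_eq = 0.5932 M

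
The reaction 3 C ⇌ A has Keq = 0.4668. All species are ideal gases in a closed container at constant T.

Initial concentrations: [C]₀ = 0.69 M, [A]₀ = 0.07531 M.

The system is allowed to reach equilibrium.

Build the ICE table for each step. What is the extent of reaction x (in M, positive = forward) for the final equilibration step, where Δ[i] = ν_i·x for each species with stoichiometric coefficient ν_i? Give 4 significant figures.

x = 0.02823 M

Q₀ = 0.2292 vs Keq = 0.4668 ⇒ Q<K, forward
Step 1:
                    C           A
  I              0.69     0.07531
  C          -0.08468     0.02823
  E            0.6053      0.1035
  solve Keq expr → x = 0.02823; check Q = 0.4668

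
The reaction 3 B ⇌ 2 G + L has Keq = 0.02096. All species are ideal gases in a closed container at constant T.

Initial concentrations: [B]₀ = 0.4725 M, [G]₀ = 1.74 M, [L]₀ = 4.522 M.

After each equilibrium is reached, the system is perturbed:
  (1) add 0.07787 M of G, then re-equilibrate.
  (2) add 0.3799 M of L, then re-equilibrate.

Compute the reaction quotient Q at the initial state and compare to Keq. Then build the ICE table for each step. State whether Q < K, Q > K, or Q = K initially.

Q₀ = 129.8 vs Keq = 0.02096 ⇒ Q>K, reverse
Step 1:
                   B          G          L
  Initial     0.4725       1.74      4.522
  Change        2.14     -1.427    -0.7134
  Equil        2.613     0.3133      3.809
  solve Keq expr → x = -0.7134; check Q = 0.02096
Then add 0.07787 M of G.
Step 2:
                   B          G          L
  Initial      2.613     0.3911      3.809
  Change     0.09028   -0.06018   -0.03009
  Equil        2.703      0.331      3.779
  solve Keq expr → x = -0.03009; check Q = 0.02096
Then add 0.3799 M of L.
Step 3:
                   B          G          L
  Initial      2.703      0.331      4.158
  Change     0.01811   -0.01207  -0.006036
  Equil        2.721     0.3189      4.152
  solve Keq expr → x = -0.006036; check Q = 0.02096

Q₀ = 129.8; Q > K (proceeds reverse)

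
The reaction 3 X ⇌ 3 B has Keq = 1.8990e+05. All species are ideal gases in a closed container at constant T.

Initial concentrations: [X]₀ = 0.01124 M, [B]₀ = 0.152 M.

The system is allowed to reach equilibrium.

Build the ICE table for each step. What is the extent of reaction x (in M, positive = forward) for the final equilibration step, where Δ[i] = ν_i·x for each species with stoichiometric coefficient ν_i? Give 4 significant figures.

Q₀ = 2473 vs Keq = 1.8990e+05 ⇒ Q<K, forward
Step 1:
                    X           B
  I           0.01124       0.152
  C         -0.008449    0.008449
  E          0.002791      0.1604
  solve Keq expr → x = 0.002816; check Q = 1.8990e+05

x = 0.002816 M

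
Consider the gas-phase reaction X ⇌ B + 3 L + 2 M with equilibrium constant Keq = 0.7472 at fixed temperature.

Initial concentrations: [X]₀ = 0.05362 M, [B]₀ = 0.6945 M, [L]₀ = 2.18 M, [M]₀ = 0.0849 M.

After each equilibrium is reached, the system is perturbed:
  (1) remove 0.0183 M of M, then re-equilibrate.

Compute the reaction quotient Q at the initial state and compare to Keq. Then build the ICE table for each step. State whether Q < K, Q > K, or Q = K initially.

Q₀ = 0.9672 vs Keq = 0.7472 ⇒ Q>K, reverse
Step 1:
                    X           B           L           M
  I           0.05362      0.6945        2.18      0.0849
  C          0.003543   -0.003543    -0.01063   -0.007087
  E           0.05716       0.691       2.169     0.07781
  solve Keq expr → x = -0.003543; check Q = 0.7472
Then remove 0.0183 M of M.
Step 2:
                    X           B           L           M
  I           0.05716       0.691       2.169     0.05951
  C         -0.006303    0.006303     0.01891     0.01261
  E           0.05086      0.6973       2.188     0.07212
  solve Keq expr → x = 0.006303; check Q = 0.7472

Q₀ = 0.9672; Q > K (proceeds reverse)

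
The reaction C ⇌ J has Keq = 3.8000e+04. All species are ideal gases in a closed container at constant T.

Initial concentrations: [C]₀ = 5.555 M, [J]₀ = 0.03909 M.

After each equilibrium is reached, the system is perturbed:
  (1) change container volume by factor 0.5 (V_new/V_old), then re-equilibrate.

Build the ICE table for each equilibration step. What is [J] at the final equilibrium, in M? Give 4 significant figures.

[J]_eq = 11.19 M

Q₀ = 0.007037 vs Keq = 3.8000e+04 ⇒ Q<K, forward
Step 1:
                    C           J
  Initial       5.555     0.03909
  Change       -5.555       5.555
  Equil    1.4721e-04       5.594
  solve Keq expr → x = 5.555; check Q = 3.8000e+04
Then change container volume by factor 0.5 (V_new/V_old).
Step 2:
                    C           J
  Initial  2.9442e-04       11.19
  Change            0           0
  Equil    2.9442e-04       11.19
  solve Keq expr → x = 0; check Q = 3.8000e+04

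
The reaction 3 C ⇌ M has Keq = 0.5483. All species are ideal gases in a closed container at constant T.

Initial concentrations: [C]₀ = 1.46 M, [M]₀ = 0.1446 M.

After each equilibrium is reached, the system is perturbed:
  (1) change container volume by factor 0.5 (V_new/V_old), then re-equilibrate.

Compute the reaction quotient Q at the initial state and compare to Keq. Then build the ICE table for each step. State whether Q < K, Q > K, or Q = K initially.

Q₀ = 0.04646 vs Keq = 0.5483 ⇒ Q<K, forward
Step 1:
                   C          M
  Initial       1.46     0.1446
  Change     -0.6027     0.2009
  Equil       0.8573     0.3455
  solve Keq expr → x = 0.2009; check Q = 0.5483
Then change container volume by factor 0.5 (V_new/V_old).
Step 2:
                   C          M
  Initial      1.715      0.691
  Change     -0.5468     0.1823
  Equil        1.168     0.8733
  solve Keq expr → x = 0.1823; check Q = 0.5483

Q₀ = 0.04646; Q < K (proceeds forward)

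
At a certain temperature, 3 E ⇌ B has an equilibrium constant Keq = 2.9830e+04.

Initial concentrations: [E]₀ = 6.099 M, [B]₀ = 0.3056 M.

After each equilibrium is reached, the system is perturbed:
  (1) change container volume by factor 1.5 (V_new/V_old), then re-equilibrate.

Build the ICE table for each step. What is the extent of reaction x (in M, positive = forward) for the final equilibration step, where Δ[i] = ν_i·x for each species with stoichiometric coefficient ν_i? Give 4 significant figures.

Q₀ = 0.001347 vs Keq = 2.9830e+04 ⇒ Q<K, forward
Step 1:
                  E         B
  init        6.099    0.3056
  Δ          -6.056     2.019
  eq        0.04271     2.324
  solve Keq expr → x = 2.019; check Q = 2.9830e+04
Then change container volume by factor 1.5 (V_new/V_old).
Step 2:
                  E         B
  init      0.02847      1.55
  Δ        0.008814 -0.002938
  eq        0.03729     1.547
  solve Keq expr → x = -0.002938; check Q = 2.9830e+04

x = -0.002938 M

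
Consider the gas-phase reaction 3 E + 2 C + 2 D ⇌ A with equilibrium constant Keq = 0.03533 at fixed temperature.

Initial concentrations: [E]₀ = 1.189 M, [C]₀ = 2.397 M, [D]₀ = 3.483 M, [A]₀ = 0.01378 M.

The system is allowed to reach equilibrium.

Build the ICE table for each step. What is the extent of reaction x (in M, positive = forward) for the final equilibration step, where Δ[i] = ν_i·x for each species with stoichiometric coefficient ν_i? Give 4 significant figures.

x = 0.2105 M

Q₀ = 1.1761e-04 vs Keq = 0.03533 ⇒ Q<K, forward
Step 1:
                   E          C          D          A
  I            1.189      2.397      3.483    0.01378
  C          -0.6314    -0.4209    -0.4209     0.2105
  E           0.5576      1.976      3.062     0.2242
  solve Keq expr → x = 0.2105; check Q = 0.03533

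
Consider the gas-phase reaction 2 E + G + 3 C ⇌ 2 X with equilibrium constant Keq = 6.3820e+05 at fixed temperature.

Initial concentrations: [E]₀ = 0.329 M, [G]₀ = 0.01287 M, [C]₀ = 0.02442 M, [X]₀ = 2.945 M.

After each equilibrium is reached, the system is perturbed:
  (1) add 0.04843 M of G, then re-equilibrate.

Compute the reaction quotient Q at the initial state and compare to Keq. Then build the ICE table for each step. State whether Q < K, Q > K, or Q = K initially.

Q₀ = 4.2753e+08; Q > K (proceeds reverse)

Q₀ = 4.2753e+08 vs Keq = 6.3820e+05 ⇒ Q>K, reverse
Step 1:
                  E         G         C         X
  init        0.329   0.01287   0.02442     2.945
  Δ         0.06534   0.03267   0.09801  -0.06534
  eq         0.3943   0.04554    0.1224      2.88
  solve Keq expr → x = -0.03267; check Q = 6.3820e+05
Then add 0.04843 M of G.
Step 2:
                  E         G         C         X
  init       0.3943   0.09397    0.1224      2.88
  Δ        -0.01401 -0.007004  -0.02101   0.01401
  eq         0.3803   0.08696    0.1014     2.894
  solve Keq expr → x = 0.007004; check Q = 6.3820e+05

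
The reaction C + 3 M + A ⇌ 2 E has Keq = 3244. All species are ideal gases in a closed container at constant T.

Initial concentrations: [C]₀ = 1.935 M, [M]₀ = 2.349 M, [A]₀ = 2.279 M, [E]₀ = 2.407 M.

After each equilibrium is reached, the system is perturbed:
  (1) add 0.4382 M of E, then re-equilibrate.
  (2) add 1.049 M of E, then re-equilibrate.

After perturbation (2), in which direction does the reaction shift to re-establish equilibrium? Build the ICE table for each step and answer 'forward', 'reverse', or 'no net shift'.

Direction: reverse

Q₀ = 0.1014 vs Keq = 3244 ⇒ Q<K, forward
Step 1:
                  C         M         A         E
  Initial     1.935     2.349     2.279     2.407
  Change    -0.7377    -2.213   -0.7377     1.475
  Equil       1.197     0.136     1.541     3.882
  solve Keq expr → x = 0.7377; check Q = 3244
Then add 0.4382 M of E.
Step 2:
                  C         M         A         E
  Initial     1.197     0.136     1.541     4.321
  Change   0.003225  0.009675  0.003225  -0.00645
  Equil       1.201    0.1457     1.545     4.314
  solve Keq expr → x = -0.003225; check Q = 3244
Then add 1.049 M of E.
Step 3:
                  C         M         A         E
  Initial     1.201    0.1457     1.545     5.363
  Change   0.007283   0.02185  0.007283  -0.01457
  Equil       1.208    0.1676     1.552     5.348
  solve Keq expr → x = -0.007283; check Q = 3244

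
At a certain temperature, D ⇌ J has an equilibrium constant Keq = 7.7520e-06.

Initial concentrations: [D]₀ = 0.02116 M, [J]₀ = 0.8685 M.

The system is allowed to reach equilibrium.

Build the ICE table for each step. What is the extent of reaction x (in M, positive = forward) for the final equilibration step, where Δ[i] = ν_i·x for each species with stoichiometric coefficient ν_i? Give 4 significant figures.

x = -0.8685 M

Q₀ = 41.04 vs Keq = 7.7520e-06 ⇒ Q>K, reverse
Step 1:
                    D           J
  I           0.02116      0.8685
  C            0.8685     -0.8685
  E            0.8897  6.8966e-06
  solve Keq expr → x = -0.8685; check Q = 7.7520e-06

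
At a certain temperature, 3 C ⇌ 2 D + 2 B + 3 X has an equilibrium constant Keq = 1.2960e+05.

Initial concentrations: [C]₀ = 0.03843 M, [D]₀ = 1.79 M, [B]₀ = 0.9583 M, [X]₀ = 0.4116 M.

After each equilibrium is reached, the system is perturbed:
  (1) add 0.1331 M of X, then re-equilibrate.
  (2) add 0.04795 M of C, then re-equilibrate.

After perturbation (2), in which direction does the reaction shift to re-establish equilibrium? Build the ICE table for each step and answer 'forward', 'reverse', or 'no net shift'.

Direction: forward

Q₀ = 3615 vs Keq = 1.2960e+05 ⇒ Q<K, forward
Step 1:
                  C         D         B         X
  init      0.03843      1.79    0.9583    0.4116
  Δ        -0.02582   0.01721   0.01721   0.02582
  eq        0.01261     1.807    0.9755    0.4374
  solve Keq expr → x = 0.008605; check Q = 1.2960e+05
Then add 0.1331 M of X.
Step 2:
                  C         D         B         X
  init      0.01261     1.807    0.9755    0.5705
  Δ         0.00369  -0.00246  -0.00246  -0.00369
  eq         0.0163     1.805    0.9731    0.5668
  solve Keq expr → x = -0.00123; check Q = 1.2960e+05
Then add 0.04795 M of C.
Step 3:
                  C         D         B         X
  init      0.06425     1.805    0.9731    0.5668
  Δ        -0.04605    0.0307    0.0307   0.04605
  eq         0.0182     1.835     1.004    0.6129
  solve Keq expr → x = 0.01535; check Q = 1.2960e+05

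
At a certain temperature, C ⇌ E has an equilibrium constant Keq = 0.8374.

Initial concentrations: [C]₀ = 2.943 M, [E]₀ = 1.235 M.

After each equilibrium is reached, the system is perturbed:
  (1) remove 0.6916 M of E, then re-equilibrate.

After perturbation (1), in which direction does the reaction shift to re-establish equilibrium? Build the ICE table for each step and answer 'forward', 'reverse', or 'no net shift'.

Q₀ = 0.4196 vs Keq = 0.8374 ⇒ Q<K, forward
Step 1:
                    C           E
  I             2.943       1.235
  C           -0.6691      0.6691
  E             2.274       1.904
  solve Keq expr → x = 0.6691; check Q = 0.8374
Then remove 0.6916 M of E.
Step 2:
                    C           E
  I             2.274       1.213
  C           -0.3764      0.3764
  E             1.897       1.589
  solve Keq expr → x = 0.3764; check Q = 0.8374

Direction: forward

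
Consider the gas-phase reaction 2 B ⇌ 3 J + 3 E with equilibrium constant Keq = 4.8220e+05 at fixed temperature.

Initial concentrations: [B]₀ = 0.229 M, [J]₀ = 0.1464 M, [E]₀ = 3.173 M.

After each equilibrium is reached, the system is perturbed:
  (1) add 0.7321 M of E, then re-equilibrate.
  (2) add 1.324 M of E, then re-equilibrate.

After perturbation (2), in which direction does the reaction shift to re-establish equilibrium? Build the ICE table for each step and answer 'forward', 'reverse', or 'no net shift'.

Direction: reverse

Q₀ = 1.911 vs Keq = 4.8220e+05 ⇒ Q<K, forward
Step 1:
                    B           J           E
  init          0.229      0.1464       3.173
  Δ           -0.2258      0.3387      0.3387
  eq         0.003202      0.4851       3.512
  solve Keq expr → x = 0.1129; check Q = 4.8220e+05
Then add 0.7321 M of E.
Step 2:
                    B           J           E
  init       0.003202      0.4851       4.244
  Δ          0.001029   -0.001544   -0.001544
  eq         0.004231      0.4836       4.242
  solve Keq expr → x = -5.1458e-04; check Q = 4.8220e+05
Then add 1.324 M of E.
Step 3:
                    B           J           E
  init       0.004231      0.4836       5.566
  Δ          0.002062   -0.003093   -0.003093
  eq         0.006293      0.4805       5.563
  solve Keq expr → x = -0.001031; check Q = 4.8220e+05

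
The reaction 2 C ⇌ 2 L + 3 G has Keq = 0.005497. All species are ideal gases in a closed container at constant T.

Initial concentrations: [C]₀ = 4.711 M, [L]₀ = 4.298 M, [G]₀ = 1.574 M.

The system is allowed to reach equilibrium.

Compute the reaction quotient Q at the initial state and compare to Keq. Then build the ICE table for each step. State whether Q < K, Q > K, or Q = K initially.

Q₀ = 3.246 vs Keq = 0.005497 ⇒ Q>K, reverse
Step 1:
                  C         L         G
  Initial     4.711     4.298     1.574
  Change     0.8857   -0.8857    -1.329
  Equil       5.597     3.412    0.2455
  solve Keq expr → x = -0.4428; check Q = 0.005497

Q₀ = 3.246; Q > K (proceeds reverse)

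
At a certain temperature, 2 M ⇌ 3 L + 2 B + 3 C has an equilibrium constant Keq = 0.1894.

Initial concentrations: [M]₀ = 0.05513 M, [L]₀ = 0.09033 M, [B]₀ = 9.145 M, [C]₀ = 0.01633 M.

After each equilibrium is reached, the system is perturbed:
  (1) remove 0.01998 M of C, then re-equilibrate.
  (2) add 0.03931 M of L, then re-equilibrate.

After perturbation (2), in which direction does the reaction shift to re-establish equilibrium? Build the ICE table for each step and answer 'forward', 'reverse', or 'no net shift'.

Direction: reverse

Q₀ = 8.8317e-05 vs Keq = 0.1894 ⇒ Q<K, forward
Step 1:
                  M         L         B         C
  Initial   0.05513   0.09033     9.145   0.01633
  Change   -0.03478   0.05218   0.03478   0.05218
  Equil     0.02035    0.1425      9.18   0.06851
  solve Keq expr → x = 0.01739; check Q = 0.1894
Then remove 0.01998 M of C.
Step 2:
                  M         L         B         C
  Initial   0.02035    0.1425      9.18   0.04853
  Change  -0.004517  0.006775  0.004517  0.006775
  Equil     0.01583    0.1493     9.184    0.0553
  solve Keq expr → x = 0.002258; check Q = 0.1894
Then add 0.03931 M of L.
Step 3:
                  M         L         B         C
  Initial   0.01583    0.1886     9.184    0.0553
  Change    0.00312 -0.004681  -0.00312 -0.004681
  Equil     0.01895    0.1839     9.181   0.05062
  solve Keq expr → x = -0.00156; check Q = 0.1894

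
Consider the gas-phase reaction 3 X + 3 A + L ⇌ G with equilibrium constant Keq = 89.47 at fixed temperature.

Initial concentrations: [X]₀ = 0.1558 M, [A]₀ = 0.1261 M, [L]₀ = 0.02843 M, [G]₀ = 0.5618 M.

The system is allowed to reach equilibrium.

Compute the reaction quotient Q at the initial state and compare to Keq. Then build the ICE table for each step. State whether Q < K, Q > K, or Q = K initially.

Q₀ = 2.6059e+06 vs Keq = 89.47 ⇒ Q>K, reverse
Step 1:
                    X           A           L           G
  I            0.1558      0.1261     0.02843      0.5618
  C            0.4123      0.4123      0.1374     -0.1374
  E            0.5681      0.5384      0.1658      0.4244
  solve Keq expr → x = -0.1374; check Q = 89.47

Q₀ = 2.6059e+06; Q > K (proceeds reverse)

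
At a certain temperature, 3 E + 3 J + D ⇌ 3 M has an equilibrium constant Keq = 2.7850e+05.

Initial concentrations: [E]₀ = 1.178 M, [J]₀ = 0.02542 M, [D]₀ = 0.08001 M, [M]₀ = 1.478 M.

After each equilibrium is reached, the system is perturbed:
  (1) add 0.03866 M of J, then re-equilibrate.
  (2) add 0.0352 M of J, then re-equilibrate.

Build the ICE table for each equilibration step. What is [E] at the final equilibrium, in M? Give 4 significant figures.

Q₀ = 1.5029e+06 vs Keq = 2.7850e+05 ⇒ Q>K, reverse
Step 1:
                  E         J         D         M
  Initial     1.178   0.02542   0.08001     1.478
  Change    0.01704   0.01704  0.005681  -0.01704
  Equil       1.195   0.04246   0.08569     1.461
  solve Keq expr → x = -0.005681; check Q = 2.7850e+05
Then add 0.03866 M of J.
Step 2:
                  E         J         D         M
  Initial     1.195   0.08112   0.08569     1.461
  Change    -0.0342   -0.0342   -0.0114    0.0342
  Equil       1.161   0.04692   0.07429     1.495
  solve Keq expr → x = 0.0114; check Q = 2.7850e+05
Then add 0.0352 M of J.
Step 3:
                  E         J         D         M
  Initial     1.161   0.08212   0.07429     1.495
  Change   -0.03048  -0.03048  -0.01016   0.03048
  Equil        1.13   0.05164   0.06413     1.526
  solve Keq expr → x = 0.01016; check Q = 2.7850e+05

[E]_eq = 1.13 M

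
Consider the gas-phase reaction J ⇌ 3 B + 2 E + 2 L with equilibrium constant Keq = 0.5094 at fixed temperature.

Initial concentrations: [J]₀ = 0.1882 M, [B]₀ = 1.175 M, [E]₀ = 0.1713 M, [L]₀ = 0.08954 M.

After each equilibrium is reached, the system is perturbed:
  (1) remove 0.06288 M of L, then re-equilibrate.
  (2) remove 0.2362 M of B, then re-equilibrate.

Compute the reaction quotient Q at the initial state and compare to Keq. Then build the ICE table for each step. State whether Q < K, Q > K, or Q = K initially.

Q₀ = 0.002028; Q < K (proceeds forward)

Q₀ = 0.002028 vs Keq = 0.5094 ⇒ Q<K, forward
Step 1:
                  J         B         E         L
  I          0.1882     1.175    0.1713   0.08954
  C         -0.1046    0.3137    0.2091    0.2091
  E         0.08363     1.489    0.3804    0.2987
  solve Keq expr → x = 0.1046; check Q = 0.5094
Then remove 0.06288 M of L.
Step 2:
                  J         B         E         L
  I         0.08363     1.489    0.3804    0.2358
  C        -0.01045   0.03135    0.0209    0.0209
  E         0.07318      1.52    0.4013    0.2567
  solve Keq expr → x = 0.01045; check Q = 0.5094
Then remove 0.2362 M of B.
Step 3:
                  J         B         E         L
  I         0.07318     1.284    0.4013    0.2567
  C        -0.01092   0.03277   0.02185   0.02185
  E         0.06226     1.317    0.4232    0.2785
  solve Keq expr → x = 0.01092; check Q = 0.5094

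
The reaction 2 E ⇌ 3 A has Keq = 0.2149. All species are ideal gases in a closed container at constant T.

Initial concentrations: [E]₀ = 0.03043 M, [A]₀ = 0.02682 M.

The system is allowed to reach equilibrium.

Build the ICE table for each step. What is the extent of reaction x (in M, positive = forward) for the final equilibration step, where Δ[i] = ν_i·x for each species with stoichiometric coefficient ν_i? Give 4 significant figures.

x = 0.005495 M

Q₀ = 0.02083 vs Keq = 0.2149 ⇒ Q<K, forward
Step 1:
                  E         A
  Initial   0.03043   0.02682
  Change   -0.01099   0.01649
  Equil     0.01944   0.04331
  solve Keq expr → x = 0.005495; check Q = 0.2149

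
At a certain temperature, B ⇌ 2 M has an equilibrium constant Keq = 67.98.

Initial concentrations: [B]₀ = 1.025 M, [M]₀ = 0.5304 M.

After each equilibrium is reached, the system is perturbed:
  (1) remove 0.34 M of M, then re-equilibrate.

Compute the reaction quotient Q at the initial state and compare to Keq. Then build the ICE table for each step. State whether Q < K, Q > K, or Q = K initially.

Q₀ = 0.2745; Q < K (proceeds forward)

Q₀ = 0.2745 vs Keq = 67.98 ⇒ Q<K, forward
Step 1:
                   B          M
  Initial      1.025     0.5304
  Change     -0.9396      1.879
  Equil      0.08541       2.41
  solve Keq expr → x = 0.9396; check Q = 67.98
Then remove 0.34 M of M.
Step 2:
                   B          M
  Initial    0.08541       2.07
  Change    -0.01995     0.0399
  Equil      0.06546      2.109
  solve Keq expr → x = 0.01995; check Q = 67.98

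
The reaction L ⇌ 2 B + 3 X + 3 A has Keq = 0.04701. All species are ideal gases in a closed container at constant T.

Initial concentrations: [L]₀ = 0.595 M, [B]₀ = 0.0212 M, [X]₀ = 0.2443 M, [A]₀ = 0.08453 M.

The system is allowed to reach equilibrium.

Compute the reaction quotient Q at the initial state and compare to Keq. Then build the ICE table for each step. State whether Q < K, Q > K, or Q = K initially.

Q₀ = 6.6521e-09; Q < K (proceeds forward)

Q₀ = 6.6521e-09 vs Keq = 0.04701 ⇒ Q<K, forward
Step 1:
                   L          B          X          A
  I            0.595     0.0212     0.2443    0.08453
  C          -0.1835     0.3669     0.5504     0.5504
  E           0.4115     0.3881     0.7947     0.6349
  solve Keq expr → x = 0.1835; check Q = 0.04701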